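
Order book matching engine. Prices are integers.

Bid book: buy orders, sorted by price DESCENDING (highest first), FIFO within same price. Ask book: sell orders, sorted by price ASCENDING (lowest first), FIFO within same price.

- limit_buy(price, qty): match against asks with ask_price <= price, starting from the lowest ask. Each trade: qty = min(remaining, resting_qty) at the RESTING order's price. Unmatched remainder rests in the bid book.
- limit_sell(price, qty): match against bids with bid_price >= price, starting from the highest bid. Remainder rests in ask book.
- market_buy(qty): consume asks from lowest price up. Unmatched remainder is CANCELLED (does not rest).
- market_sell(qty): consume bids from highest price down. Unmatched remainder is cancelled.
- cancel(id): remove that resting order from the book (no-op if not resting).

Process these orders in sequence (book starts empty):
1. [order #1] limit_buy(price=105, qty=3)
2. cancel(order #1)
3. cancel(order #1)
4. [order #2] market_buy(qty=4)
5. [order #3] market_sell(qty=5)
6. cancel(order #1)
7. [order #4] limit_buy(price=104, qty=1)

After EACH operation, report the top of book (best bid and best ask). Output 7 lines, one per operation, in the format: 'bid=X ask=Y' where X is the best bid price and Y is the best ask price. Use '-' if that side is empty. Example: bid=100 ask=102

After op 1 [order #1] limit_buy(price=105, qty=3): fills=none; bids=[#1:3@105] asks=[-]
After op 2 cancel(order #1): fills=none; bids=[-] asks=[-]
After op 3 cancel(order #1): fills=none; bids=[-] asks=[-]
After op 4 [order #2] market_buy(qty=4): fills=none; bids=[-] asks=[-]
After op 5 [order #3] market_sell(qty=5): fills=none; bids=[-] asks=[-]
After op 6 cancel(order #1): fills=none; bids=[-] asks=[-]
After op 7 [order #4] limit_buy(price=104, qty=1): fills=none; bids=[#4:1@104] asks=[-]

Answer: bid=105 ask=-
bid=- ask=-
bid=- ask=-
bid=- ask=-
bid=- ask=-
bid=- ask=-
bid=104 ask=-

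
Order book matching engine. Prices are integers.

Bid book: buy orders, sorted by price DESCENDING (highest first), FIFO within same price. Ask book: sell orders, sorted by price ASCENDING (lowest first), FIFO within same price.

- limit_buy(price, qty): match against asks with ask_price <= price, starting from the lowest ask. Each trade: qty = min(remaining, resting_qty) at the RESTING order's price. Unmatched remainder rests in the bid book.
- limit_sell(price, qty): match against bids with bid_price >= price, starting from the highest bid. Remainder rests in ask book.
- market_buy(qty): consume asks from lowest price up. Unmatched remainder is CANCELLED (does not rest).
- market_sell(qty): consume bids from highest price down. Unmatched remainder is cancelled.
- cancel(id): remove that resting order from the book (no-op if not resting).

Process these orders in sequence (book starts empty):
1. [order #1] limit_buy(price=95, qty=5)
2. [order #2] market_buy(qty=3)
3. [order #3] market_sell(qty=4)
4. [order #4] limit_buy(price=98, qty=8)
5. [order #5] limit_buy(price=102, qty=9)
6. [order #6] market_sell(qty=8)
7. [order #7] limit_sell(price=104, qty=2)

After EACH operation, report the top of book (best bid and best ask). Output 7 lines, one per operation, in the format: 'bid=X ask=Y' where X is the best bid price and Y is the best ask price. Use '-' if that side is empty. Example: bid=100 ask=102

After op 1 [order #1] limit_buy(price=95, qty=5): fills=none; bids=[#1:5@95] asks=[-]
After op 2 [order #2] market_buy(qty=3): fills=none; bids=[#1:5@95] asks=[-]
After op 3 [order #3] market_sell(qty=4): fills=#1x#3:4@95; bids=[#1:1@95] asks=[-]
After op 4 [order #4] limit_buy(price=98, qty=8): fills=none; bids=[#4:8@98 #1:1@95] asks=[-]
After op 5 [order #5] limit_buy(price=102, qty=9): fills=none; bids=[#5:9@102 #4:8@98 #1:1@95] asks=[-]
After op 6 [order #6] market_sell(qty=8): fills=#5x#6:8@102; bids=[#5:1@102 #4:8@98 #1:1@95] asks=[-]
After op 7 [order #7] limit_sell(price=104, qty=2): fills=none; bids=[#5:1@102 #4:8@98 #1:1@95] asks=[#7:2@104]

Answer: bid=95 ask=-
bid=95 ask=-
bid=95 ask=-
bid=98 ask=-
bid=102 ask=-
bid=102 ask=-
bid=102 ask=104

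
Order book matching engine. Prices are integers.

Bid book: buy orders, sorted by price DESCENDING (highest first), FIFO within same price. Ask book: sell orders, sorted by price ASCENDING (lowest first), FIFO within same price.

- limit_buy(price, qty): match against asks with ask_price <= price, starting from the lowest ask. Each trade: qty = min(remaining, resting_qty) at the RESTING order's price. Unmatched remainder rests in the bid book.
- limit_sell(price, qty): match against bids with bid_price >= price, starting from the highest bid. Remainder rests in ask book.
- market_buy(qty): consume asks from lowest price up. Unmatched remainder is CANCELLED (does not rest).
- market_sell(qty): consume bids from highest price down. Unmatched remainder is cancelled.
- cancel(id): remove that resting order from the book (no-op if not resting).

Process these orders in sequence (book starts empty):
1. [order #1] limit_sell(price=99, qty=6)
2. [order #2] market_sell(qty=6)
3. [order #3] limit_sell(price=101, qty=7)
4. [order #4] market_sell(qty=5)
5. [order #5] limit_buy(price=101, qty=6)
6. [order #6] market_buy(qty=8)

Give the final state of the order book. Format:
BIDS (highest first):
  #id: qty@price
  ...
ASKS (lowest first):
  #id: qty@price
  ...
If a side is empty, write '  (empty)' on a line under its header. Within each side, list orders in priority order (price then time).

After op 1 [order #1] limit_sell(price=99, qty=6): fills=none; bids=[-] asks=[#1:6@99]
After op 2 [order #2] market_sell(qty=6): fills=none; bids=[-] asks=[#1:6@99]
After op 3 [order #3] limit_sell(price=101, qty=7): fills=none; bids=[-] asks=[#1:6@99 #3:7@101]
After op 4 [order #4] market_sell(qty=5): fills=none; bids=[-] asks=[#1:6@99 #3:7@101]
After op 5 [order #5] limit_buy(price=101, qty=6): fills=#5x#1:6@99; bids=[-] asks=[#3:7@101]
After op 6 [order #6] market_buy(qty=8): fills=#6x#3:7@101; bids=[-] asks=[-]

Answer: BIDS (highest first):
  (empty)
ASKS (lowest first):
  (empty)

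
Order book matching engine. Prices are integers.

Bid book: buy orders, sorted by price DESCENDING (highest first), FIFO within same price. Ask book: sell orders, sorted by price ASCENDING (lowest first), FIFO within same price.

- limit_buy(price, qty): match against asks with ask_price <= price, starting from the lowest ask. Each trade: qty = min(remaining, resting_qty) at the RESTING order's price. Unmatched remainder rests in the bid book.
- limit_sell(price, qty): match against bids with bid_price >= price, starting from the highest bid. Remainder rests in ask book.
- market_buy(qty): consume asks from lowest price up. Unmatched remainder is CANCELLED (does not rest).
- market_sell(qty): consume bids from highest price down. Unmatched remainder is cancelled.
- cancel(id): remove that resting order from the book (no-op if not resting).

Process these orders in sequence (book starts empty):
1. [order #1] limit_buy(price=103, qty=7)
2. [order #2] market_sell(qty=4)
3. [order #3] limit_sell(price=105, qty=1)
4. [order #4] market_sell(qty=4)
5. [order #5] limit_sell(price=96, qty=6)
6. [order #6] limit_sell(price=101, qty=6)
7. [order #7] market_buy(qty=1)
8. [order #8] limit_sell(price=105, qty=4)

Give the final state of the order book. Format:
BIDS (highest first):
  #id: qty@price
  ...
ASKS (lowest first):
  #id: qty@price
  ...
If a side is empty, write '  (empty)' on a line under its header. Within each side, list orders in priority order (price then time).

After op 1 [order #1] limit_buy(price=103, qty=7): fills=none; bids=[#1:7@103] asks=[-]
After op 2 [order #2] market_sell(qty=4): fills=#1x#2:4@103; bids=[#1:3@103] asks=[-]
After op 3 [order #3] limit_sell(price=105, qty=1): fills=none; bids=[#1:3@103] asks=[#3:1@105]
After op 4 [order #4] market_sell(qty=4): fills=#1x#4:3@103; bids=[-] asks=[#3:1@105]
After op 5 [order #5] limit_sell(price=96, qty=6): fills=none; bids=[-] asks=[#5:6@96 #3:1@105]
After op 6 [order #6] limit_sell(price=101, qty=6): fills=none; bids=[-] asks=[#5:6@96 #6:6@101 #3:1@105]
After op 7 [order #7] market_buy(qty=1): fills=#7x#5:1@96; bids=[-] asks=[#5:5@96 #6:6@101 #3:1@105]
After op 8 [order #8] limit_sell(price=105, qty=4): fills=none; bids=[-] asks=[#5:5@96 #6:6@101 #3:1@105 #8:4@105]

Answer: BIDS (highest first):
  (empty)
ASKS (lowest first):
  #5: 5@96
  #6: 6@101
  #3: 1@105
  #8: 4@105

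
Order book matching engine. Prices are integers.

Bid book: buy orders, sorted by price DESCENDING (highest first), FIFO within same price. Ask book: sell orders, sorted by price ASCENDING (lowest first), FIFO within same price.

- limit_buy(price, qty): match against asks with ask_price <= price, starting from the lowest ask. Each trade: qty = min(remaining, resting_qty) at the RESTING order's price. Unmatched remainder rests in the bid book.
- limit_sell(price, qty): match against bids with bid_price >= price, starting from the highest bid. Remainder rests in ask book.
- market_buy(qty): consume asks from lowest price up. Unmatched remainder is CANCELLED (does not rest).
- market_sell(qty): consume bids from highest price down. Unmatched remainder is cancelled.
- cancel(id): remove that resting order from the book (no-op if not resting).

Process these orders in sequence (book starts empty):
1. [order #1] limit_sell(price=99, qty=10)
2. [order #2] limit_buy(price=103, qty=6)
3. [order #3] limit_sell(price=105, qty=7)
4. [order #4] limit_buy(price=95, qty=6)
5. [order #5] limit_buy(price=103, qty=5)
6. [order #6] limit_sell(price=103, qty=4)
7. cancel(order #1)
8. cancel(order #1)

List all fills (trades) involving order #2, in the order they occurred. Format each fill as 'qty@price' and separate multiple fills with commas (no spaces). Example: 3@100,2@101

After op 1 [order #1] limit_sell(price=99, qty=10): fills=none; bids=[-] asks=[#1:10@99]
After op 2 [order #2] limit_buy(price=103, qty=6): fills=#2x#1:6@99; bids=[-] asks=[#1:4@99]
After op 3 [order #3] limit_sell(price=105, qty=7): fills=none; bids=[-] asks=[#1:4@99 #3:7@105]
After op 4 [order #4] limit_buy(price=95, qty=6): fills=none; bids=[#4:6@95] asks=[#1:4@99 #3:7@105]
After op 5 [order #5] limit_buy(price=103, qty=5): fills=#5x#1:4@99; bids=[#5:1@103 #4:6@95] asks=[#3:7@105]
After op 6 [order #6] limit_sell(price=103, qty=4): fills=#5x#6:1@103; bids=[#4:6@95] asks=[#6:3@103 #3:7@105]
After op 7 cancel(order #1): fills=none; bids=[#4:6@95] asks=[#6:3@103 #3:7@105]
After op 8 cancel(order #1): fills=none; bids=[#4:6@95] asks=[#6:3@103 #3:7@105]

Answer: 6@99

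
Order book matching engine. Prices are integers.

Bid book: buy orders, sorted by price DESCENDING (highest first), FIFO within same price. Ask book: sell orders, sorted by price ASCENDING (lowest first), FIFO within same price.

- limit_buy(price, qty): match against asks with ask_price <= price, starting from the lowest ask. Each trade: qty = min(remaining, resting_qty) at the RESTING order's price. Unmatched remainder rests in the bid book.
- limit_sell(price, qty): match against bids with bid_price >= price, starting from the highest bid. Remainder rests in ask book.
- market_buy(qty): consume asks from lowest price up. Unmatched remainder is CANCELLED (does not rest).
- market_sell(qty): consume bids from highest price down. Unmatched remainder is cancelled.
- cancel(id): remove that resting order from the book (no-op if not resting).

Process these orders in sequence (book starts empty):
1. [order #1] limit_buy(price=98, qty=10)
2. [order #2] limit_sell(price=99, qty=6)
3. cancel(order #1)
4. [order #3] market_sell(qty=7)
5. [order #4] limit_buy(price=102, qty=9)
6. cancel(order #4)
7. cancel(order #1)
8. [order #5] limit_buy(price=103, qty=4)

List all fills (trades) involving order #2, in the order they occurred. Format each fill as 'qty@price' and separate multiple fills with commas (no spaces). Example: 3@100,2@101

Answer: 6@99

Derivation:
After op 1 [order #1] limit_buy(price=98, qty=10): fills=none; bids=[#1:10@98] asks=[-]
After op 2 [order #2] limit_sell(price=99, qty=6): fills=none; bids=[#1:10@98] asks=[#2:6@99]
After op 3 cancel(order #1): fills=none; bids=[-] asks=[#2:6@99]
After op 4 [order #3] market_sell(qty=7): fills=none; bids=[-] asks=[#2:6@99]
After op 5 [order #4] limit_buy(price=102, qty=9): fills=#4x#2:6@99; bids=[#4:3@102] asks=[-]
After op 6 cancel(order #4): fills=none; bids=[-] asks=[-]
After op 7 cancel(order #1): fills=none; bids=[-] asks=[-]
After op 8 [order #5] limit_buy(price=103, qty=4): fills=none; bids=[#5:4@103] asks=[-]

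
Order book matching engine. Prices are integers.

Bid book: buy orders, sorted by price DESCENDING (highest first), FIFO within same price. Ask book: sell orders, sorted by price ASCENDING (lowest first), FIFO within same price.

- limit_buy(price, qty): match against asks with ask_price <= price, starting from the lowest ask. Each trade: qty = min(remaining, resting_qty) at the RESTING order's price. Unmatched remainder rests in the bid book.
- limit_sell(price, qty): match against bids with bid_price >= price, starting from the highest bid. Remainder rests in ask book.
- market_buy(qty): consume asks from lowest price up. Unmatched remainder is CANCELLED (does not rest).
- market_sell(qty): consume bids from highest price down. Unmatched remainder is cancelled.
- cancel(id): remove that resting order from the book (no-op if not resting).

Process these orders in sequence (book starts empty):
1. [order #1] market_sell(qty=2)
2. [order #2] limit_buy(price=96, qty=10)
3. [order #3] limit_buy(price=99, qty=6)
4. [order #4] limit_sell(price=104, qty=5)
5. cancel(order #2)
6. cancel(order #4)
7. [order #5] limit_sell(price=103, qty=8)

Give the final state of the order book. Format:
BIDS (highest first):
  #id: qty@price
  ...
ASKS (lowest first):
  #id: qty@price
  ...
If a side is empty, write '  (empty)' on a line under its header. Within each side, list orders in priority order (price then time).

After op 1 [order #1] market_sell(qty=2): fills=none; bids=[-] asks=[-]
After op 2 [order #2] limit_buy(price=96, qty=10): fills=none; bids=[#2:10@96] asks=[-]
After op 3 [order #3] limit_buy(price=99, qty=6): fills=none; bids=[#3:6@99 #2:10@96] asks=[-]
After op 4 [order #4] limit_sell(price=104, qty=5): fills=none; bids=[#3:6@99 #2:10@96] asks=[#4:5@104]
After op 5 cancel(order #2): fills=none; bids=[#3:6@99] asks=[#4:5@104]
After op 6 cancel(order #4): fills=none; bids=[#3:6@99] asks=[-]
After op 7 [order #5] limit_sell(price=103, qty=8): fills=none; bids=[#3:6@99] asks=[#5:8@103]

Answer: BIDS (highest first):
  #3: 6@99
ASKS (lowest first):
  #5: 8@103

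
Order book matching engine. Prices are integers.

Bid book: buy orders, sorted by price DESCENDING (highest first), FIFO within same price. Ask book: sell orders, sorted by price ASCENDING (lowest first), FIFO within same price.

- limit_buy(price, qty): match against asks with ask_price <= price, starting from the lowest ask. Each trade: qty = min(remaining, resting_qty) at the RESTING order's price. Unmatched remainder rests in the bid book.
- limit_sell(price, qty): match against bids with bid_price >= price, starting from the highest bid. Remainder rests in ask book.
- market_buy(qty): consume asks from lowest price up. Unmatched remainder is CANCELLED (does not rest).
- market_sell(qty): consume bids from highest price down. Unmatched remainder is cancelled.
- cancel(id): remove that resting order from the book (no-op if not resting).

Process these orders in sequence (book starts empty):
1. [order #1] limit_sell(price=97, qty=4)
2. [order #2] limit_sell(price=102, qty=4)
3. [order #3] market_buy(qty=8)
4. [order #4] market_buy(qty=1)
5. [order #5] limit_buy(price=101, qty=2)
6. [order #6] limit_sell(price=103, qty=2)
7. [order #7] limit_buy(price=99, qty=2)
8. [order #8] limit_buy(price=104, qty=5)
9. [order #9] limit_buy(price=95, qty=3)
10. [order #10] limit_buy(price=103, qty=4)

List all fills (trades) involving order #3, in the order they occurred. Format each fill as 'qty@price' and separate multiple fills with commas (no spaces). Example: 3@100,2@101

After op 1 [order #1] limit_sell(price=97, qty=4): fills=none; bids=[-] asks=[#1:4@97]
After op 2 [order #2] limit_sell(price=102, qty=4): fills=none; bids=[-] asks=[#1:4@97 #2:4@102]
After op 3 [order #3] market_buy(qty=8): fills=#3x#1:4@97 #3x#2:4@102; bids=[-] asks=[-]
After op 4 [order #4] market_buy(qty=1): fills=none; bids=[-] asks=[-]
After op 5 [order #5] limit_buy(price=101, qty=2): fills=none; bids=[#5:2@101] asks=[-]
After op 6 [order #6] limit_sell(price=103, qty=2): fills=none; bids=[#5:2@101] asks=[#6:2@103]
After op 7 [order #7] limit_buy(price=99, qty=2): fills=none; bids=[#5:2@101 #7:2@99] asks=[#6:2@103]
After op 8 [order #8] limit_buy(price=104, qty=5): fills=#8x#6:2@103; bids=[#8:3@104 #5:2@101 #7:2@99] asks=[-]
After op 9 [order #9] limit_buy(price=95, qty=3): fills=none; bids=[#8:3@104 #5:2@101 #7:2@99 #9:3@95] asks=[-]
After op 10 [order #10] limit_buy(price=103, qty=4): fills=none; bids=[#8:3@104 #10:4@103 #5:2@101 #7:2@99 #9:3@95] asks=[-]

Answer: 4@97,4@102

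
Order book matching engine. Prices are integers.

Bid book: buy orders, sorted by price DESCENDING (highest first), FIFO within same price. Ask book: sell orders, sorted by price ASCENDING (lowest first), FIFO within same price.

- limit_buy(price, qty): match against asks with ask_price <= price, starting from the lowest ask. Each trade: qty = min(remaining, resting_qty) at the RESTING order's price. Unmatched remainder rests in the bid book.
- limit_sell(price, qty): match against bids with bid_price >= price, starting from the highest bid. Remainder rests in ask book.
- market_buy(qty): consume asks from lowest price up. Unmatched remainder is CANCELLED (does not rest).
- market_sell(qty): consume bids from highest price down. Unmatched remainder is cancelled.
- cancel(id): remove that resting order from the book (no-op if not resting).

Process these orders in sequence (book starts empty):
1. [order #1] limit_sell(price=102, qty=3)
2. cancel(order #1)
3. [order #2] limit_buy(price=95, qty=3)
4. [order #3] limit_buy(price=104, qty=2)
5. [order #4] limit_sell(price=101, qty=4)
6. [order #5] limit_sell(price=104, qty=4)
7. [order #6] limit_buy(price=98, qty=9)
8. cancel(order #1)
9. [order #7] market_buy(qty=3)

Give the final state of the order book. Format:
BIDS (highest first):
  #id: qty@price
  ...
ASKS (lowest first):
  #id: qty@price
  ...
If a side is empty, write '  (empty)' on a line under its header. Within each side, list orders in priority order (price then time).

Answer: BIDS (highest first):
  #6: 9@98
  #2: 3@95
ASKS (lowest first):
  #5: 3@104

Derivation:
After op 1 [order #1] limit_sell(price=102, qty=3): fills=none; bids=[-] asks=[#1:3@102]
After op 2 cancel(order #1): fills=none; bids=[-] asks=[-]
After op 3 [order #2] limit_buy(price=95, qty=3): fills=none; bids=[#2:3@95] asks=[-]
After op 4 [order #3] limit_buy(price=104, qty=2): fills=none; bids=[#3:2@104 #2:3@95] asks=[-]
After op 5 [order #4] limit_sell(price=101, qty=4): fills=#3x#4:2@104; bids=[#2:3@95] asks=[#4:2@101]
After op 6 [order #5] limit_sell(price=104, qty=4): fills=none; bids=[#2:3@95] asks=[#4:2@101 #5:4@104]
After op 7 [order #6] limit_buy(price=98, qty=9): fills=none; bids=[#6:9@98 #2:3@95] asks=[#4:2@101 #5:4@104]
After op 8 cancel(order #1): fills=none; bids=[#6:9@98 #2:3@95] asks=[#4:2@101 #5:4@104]
After op 9 [order #7] market_buy(qty=3): fills=#7x#4:2@101 #7x#5:1@104; bids=[#6:9@98 #2:3@95] asks=[#5:3@104]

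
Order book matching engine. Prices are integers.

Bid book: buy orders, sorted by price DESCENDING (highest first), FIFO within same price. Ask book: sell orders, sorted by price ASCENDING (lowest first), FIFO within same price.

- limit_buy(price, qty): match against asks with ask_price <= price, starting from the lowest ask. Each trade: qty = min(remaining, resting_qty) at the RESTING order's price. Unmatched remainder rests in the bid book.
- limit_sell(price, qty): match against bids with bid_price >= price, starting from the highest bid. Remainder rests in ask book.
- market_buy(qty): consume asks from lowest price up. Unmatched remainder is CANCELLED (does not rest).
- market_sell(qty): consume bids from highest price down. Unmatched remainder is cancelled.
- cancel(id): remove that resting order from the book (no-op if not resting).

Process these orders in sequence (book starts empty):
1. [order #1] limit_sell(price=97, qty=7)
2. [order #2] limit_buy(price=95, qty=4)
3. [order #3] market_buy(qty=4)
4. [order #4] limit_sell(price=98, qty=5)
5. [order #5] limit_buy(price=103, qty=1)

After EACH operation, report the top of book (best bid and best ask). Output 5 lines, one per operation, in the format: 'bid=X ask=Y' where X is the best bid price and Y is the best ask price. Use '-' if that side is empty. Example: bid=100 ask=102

After op 1 [order #1] limit_sell(price=97, qty=7): fills=none; bids=[-] asks=[#1:7@97]
After op 2 [order #2] limit_buy(price=95, qty=4): fills=none; bids=[#2:4@95] asks=[#1:7@97]
After op 3 [order #3] market_buy(qty=4): fills=#3x#1:4@97; bids=[#2:4@95] asks=[#1:3@97]
After op 4 [order #4] limit_sell(price=98, qty=5): fills=none; bids=[#2:4@95] asks=[#1:3@97 #4:5@98]
After op 5 [order #5] limit_buy(price=103, qty=1): fills=#5x#1:1@97; bids=[#2:4@95] asks=[#1:2@97 #4:5@98]

Answer: bid=- ask=97
bid=95 ask=97
bid=95 ask=97
bid=95 ask=97
bid=95 ask=97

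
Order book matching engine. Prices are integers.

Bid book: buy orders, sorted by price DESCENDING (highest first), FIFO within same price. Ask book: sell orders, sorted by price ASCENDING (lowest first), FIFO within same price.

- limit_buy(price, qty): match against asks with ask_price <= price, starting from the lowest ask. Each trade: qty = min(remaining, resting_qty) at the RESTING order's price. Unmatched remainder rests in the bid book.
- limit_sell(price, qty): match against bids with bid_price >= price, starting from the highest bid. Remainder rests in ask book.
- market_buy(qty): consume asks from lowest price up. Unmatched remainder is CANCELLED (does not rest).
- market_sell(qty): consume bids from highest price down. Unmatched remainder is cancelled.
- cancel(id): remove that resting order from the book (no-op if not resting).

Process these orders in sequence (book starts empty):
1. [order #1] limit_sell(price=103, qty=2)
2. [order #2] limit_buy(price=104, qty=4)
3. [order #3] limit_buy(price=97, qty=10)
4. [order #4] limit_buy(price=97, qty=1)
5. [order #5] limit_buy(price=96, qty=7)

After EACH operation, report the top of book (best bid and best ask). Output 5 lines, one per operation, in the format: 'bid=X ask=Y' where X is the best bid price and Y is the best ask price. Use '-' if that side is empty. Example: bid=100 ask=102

After op 1 [order #1] limit_sell(price=103, qty=2): fills=none; bids=[-] asks=[#1:2@103]
After op 2 [order #2] limit_buy(price=104, qty=4): fills=#2x#1:2@103; bids=[#2:2@104] asks=[-]
After op 3 [order #3] limit_buy(price=97, qty=10): fills=none; bids=[#2:2@104 #3:10@97] asks=[-]
After op 4 [order #4] limit_buy(price=97, qty=1): fills=none; bids=[#2:2@104 #3:10@97 #4:1@97] asks=[-]
After op 5 [order #5] limit_buy(price=96, qty=7): fills=none; bids=[#2:2@104 #3:10@97 #4:1@97 #5:7@96] asks=[-]

Answer: bid=- ask=103
bid=104 ask=-
bid=104 ask=-
bid=104 ask=-
bid=104 ask=-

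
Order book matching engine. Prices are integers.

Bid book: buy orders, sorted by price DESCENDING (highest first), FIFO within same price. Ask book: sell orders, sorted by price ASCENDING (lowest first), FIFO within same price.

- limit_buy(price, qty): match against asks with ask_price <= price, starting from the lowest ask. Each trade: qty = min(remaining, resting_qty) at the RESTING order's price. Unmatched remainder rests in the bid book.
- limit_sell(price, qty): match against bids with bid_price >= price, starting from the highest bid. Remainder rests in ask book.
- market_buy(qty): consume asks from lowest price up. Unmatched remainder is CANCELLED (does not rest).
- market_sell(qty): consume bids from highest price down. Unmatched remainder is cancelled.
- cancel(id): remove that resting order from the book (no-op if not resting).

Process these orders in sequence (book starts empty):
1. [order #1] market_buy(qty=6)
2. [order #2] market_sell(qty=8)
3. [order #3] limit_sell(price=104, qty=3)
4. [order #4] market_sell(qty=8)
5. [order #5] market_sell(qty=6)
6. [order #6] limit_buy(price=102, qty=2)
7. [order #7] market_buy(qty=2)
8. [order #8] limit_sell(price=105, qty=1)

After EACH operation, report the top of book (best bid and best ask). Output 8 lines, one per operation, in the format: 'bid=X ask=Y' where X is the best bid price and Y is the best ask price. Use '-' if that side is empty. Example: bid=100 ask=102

After op 1 [order #1] market_buy(qty=6): fills=none; bids=[-] asks=[-]
After op 2 [order #2] market_sell(qty=8): fills=none; bids=[-] asks=[-]
After op 3 [order #3] limit_sell(price=104, qty=3): fills=none; bids=[-] asks=[#3:3@104]
After op 4 [order #4] market_sell(qty=8): fills=none; bids=[-] asks=[#3:3@104]
After op 5 [order #5] market_sell(qty=6): fills=none; bids=[-] asks=[#3:3@104]
After op 6 [order #6] limit_buy(price=102, qty=2): fills=none; bids=[#6:2@102] asks=[#3:3@104]
After op 7 [order #7] market_buy(qty=2): fills=#7x#3:2@104; bids=[#6:2@102] asks=[#3:1@104]
After op 8 [order #8] limit_sell(price=105, qty=1): fills=none; bids=[#6:2@102] asks=[#3:1@104 #8:1@105]

Answer: bid=- ask=-
bid=- ask=-
bid=- ask=104
bid=- ask=104
bid=- ask=104
bid=102 ask=104
bid=102 ask=104
bid=102 ask=104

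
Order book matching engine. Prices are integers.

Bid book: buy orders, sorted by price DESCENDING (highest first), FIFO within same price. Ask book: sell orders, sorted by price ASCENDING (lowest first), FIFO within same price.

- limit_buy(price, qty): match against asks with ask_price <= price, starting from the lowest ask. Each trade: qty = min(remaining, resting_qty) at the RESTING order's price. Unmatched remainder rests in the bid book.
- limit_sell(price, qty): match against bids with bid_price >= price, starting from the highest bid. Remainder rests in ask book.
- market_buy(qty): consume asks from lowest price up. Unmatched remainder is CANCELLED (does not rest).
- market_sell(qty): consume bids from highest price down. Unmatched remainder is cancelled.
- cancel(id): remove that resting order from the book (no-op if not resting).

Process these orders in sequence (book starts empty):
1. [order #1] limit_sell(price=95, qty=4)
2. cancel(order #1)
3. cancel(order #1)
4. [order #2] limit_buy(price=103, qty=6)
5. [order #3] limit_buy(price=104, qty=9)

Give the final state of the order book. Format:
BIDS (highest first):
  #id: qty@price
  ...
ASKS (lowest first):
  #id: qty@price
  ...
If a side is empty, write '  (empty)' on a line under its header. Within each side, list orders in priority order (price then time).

Answer: BIDS (highest first):
  #3: 9@104
  #2: 6@103
ASKS (lowest first):
  (empty)

Derivation:
After op 1 [order #1] limit_sell(price=95, qty=4): fills=none; bids=[-] asks=[#1:4@95]
After op 2 cancel(order #1): fills=none; bids=[-] asks=[-]
After op 3 cancel(order #1): fills=none; bids=[-] asks=[-]
After op 4 [order #2] limit_buy(price=103, qty=6): fills=none; bids=[#2:6@103] asks=[-]
After op 5 [order #3] limit_buy(price=104, qty=9): fills=none; bids=[#3:9@104 #2:6@103] asks=[-]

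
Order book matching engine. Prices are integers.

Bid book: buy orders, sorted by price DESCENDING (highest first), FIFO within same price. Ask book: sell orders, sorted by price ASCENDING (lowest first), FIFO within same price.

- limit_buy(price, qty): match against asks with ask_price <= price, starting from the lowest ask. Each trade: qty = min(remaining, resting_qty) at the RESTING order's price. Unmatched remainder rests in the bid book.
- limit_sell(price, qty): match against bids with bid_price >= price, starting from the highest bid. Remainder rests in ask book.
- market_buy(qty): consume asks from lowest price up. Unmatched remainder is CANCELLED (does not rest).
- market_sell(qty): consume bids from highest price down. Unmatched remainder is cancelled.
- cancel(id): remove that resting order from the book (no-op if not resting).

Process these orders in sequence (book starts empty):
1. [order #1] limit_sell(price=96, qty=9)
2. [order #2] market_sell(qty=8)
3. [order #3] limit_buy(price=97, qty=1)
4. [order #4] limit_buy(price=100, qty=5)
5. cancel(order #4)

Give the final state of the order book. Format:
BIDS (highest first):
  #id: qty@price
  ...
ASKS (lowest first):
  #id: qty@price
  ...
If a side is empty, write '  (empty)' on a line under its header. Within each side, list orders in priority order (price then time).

After op 1 [order #1] limit_sell(price=96, qty=9): fills=none; bids=[-] asks=[#1:9@96]
After op 2 [order #2] market_sell(qty=8): fills=none; bids=[-] asks=[#1:9@96]
After op 3 [order #3] limit_buy(price=97, qty=1): fills=#3x#1:1@96; bids=[-] asks=[#1:8@96]
After op 4 [order #4] limit_buy(price=100, qty=5): fills=#4x#1:5@96; bids=[-] asks=[#1:3@96]
After op 5 cancel(order #4): fills=none; bids=[-] asks=[#1:3@96]

Answer: BIDS (highest first):
  (empty)
ASKS (lowest first):
  #1: 3@96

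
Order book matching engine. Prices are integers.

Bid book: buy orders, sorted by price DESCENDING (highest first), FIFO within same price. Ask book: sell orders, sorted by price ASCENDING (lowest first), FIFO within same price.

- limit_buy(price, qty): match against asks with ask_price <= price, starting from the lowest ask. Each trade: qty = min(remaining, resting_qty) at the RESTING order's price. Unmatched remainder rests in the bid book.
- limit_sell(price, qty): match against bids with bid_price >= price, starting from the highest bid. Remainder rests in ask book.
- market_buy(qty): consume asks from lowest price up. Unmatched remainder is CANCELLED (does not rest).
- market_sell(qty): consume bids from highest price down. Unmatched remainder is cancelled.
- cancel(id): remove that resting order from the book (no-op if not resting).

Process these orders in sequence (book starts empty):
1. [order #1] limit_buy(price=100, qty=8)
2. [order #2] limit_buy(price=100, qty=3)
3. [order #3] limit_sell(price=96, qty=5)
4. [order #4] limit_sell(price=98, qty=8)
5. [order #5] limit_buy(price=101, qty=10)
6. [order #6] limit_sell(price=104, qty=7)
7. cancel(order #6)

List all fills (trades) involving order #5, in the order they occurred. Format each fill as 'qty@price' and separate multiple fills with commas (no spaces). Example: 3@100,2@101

Answer: 2@98

Derivation:
After op 1 [order #1] limit_buy(price=100, qty=8): fills=none; bids=[#1:8@100] asks=[-]
After op 2 [order #2] limit_buy(price=100, qty=3): fills=none; bids=[#1:8@100 #2:3@100] asks=[-]
After op 3 [order #3] limit_sell(price=96, qty=5): fills=#1x#3:5@100; bids=[#1:3@100 #2:3@100] asks=[-]
After op 4 [order #4] limit_sell(price=98, qty=8): fills=#1x#4:3@100 #2x#4:3@100; bids=[-] asks=[#4:2@98]
After op 5 [order #5] limit_buy(price=101, qty=10): fills=#5x#4:2@98; bids=[#5:8@101] asks=[-]
After op 6 [order #6] limit_sell(price=104, qty=7): fills=none; bids=[#5:8@101] asks=[#6:7@104]
After op 7 cancel(order #6): fills=none; bids=[#5:8@101] asks=[-]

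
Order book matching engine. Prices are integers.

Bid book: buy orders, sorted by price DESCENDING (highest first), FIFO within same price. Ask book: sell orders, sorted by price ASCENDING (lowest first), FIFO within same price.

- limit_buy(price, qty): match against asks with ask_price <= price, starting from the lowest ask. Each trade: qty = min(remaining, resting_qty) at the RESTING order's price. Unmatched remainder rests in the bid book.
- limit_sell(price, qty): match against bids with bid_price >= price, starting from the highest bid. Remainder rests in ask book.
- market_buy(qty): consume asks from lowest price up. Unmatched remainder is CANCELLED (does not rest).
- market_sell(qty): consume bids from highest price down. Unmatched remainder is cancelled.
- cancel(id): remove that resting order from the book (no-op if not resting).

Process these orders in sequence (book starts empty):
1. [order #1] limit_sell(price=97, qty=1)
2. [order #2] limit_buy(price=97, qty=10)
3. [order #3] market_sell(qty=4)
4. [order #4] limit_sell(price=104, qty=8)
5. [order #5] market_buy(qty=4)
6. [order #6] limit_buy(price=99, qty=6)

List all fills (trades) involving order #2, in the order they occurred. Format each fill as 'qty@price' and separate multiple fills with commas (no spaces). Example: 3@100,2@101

After op 1 [order #1] limit_sell(price=97, qty=1): fills=none; bids=[-] asks=[#1:1@97]
After op 2 [order #2] limit_buy(price=97, qty=10): fills=#2x#1:1@97; bids=[#2:9@97] asks=[-]
After op 3 [order #3] market_sell(qty=4): fills=#2x#3:4@97; bids=[#2:5@97] asks=[-]
After op 4 [order #4] limit_sell(price=104, qty=8): fills=none; bids=[#2:5@97] asks=[#4:8@104]
After op 5 [order #5] market_buy(qty=4): fills=#5x#4:4@104; bids=[#2:5@97] asks=[#4:4@104]
After op 6 [order #6] limit_buy(price=99, qty=6): fills=none; bids=[#6:6@99 #2:5@97] asks=[#4:4@104]

Answer: 1@97,4@97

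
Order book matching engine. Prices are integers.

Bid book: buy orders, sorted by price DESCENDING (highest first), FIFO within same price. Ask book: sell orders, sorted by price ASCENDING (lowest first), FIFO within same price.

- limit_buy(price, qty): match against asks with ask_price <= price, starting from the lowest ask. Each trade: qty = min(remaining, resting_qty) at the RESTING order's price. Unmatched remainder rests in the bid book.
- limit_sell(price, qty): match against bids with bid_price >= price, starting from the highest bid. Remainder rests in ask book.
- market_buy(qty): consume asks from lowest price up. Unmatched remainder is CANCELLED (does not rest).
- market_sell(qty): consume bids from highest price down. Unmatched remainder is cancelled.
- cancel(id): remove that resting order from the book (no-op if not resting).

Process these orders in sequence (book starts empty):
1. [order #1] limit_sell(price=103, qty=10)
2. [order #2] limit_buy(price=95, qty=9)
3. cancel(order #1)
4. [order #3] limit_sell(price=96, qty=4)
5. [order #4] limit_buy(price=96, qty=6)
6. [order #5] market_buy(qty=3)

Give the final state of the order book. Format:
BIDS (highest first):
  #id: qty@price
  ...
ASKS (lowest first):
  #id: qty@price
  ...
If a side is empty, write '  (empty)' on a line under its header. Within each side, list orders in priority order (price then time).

After op 1 [order #1] limit_sell(price=103, qty=10): fills=none; bids=[-] asks=[#1:10@103]
After op 2 [order #2] limit_buy(price=95, qty=9): fills=none; bids=[#2:9@95] asks=[#1:10@103]
After op 3 cancel(order #1): fills=none; bids=[#2:9@95] asks=[-]
After op 4 [order #3] limit_sell(price=96, qty=4): fills=none; bids=[#2:9@95] asks=[#3:4@96]
After op 5 [order #4] limit_buy(price=96, qty=6): fills=#4x#3:4@96; bids=[#4:2@96 #2:9@95] asks=[-]
After op 6 [order #5] market_buy(qty=3): fills=none; bids=[#4:2@96 #2:9@95] asks=[-]

Answer: BIDS (highest first):
  #4: 2@96
  #2: 9@95
ASKS (lowest first):
  (empty)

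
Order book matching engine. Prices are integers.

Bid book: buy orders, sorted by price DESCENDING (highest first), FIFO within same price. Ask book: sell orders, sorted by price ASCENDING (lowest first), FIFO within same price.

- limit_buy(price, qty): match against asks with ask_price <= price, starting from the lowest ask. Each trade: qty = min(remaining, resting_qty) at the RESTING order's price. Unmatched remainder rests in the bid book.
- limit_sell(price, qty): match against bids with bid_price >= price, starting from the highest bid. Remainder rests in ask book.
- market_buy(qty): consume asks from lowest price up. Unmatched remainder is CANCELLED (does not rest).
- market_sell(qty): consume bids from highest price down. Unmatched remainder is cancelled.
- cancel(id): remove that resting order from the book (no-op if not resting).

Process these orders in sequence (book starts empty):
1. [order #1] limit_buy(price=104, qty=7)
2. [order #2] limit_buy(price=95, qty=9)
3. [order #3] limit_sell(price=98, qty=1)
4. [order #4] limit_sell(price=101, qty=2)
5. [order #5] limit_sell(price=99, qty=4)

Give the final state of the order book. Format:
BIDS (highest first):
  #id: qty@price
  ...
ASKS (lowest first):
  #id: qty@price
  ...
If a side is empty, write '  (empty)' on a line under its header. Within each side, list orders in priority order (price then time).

Answer: BIDS (highest first):
  #2: 9@95
ASKS (lowest first):
  (empty)

Derivation:
After op 1 [order #1] limit_buy(price=104, qty=7): fills=none; bids=[#1:7@104] asks=[-]
After op 2 [order #2] limit_buy(price=95, qty=9): fills=none; bids=[#1:7@104 #2:9@95] asks=[-]
After op 3 [order #3] limit_sell(price=98, qty=1): fills=#1x#3:1@104; bids=[#1:6@104 #2:9@95] asks=[-]
After op 4 [order #4] limit_sell(price=101, qty=2): fills=#1x#4:2@104; bids=[#1:4@104 #2:9@95] asks=[-]
After op 5 [order #5] limit_sell(price=99, qty=4): fills=#1x#5:4@104; bids=[#2:9@95] asks=[-]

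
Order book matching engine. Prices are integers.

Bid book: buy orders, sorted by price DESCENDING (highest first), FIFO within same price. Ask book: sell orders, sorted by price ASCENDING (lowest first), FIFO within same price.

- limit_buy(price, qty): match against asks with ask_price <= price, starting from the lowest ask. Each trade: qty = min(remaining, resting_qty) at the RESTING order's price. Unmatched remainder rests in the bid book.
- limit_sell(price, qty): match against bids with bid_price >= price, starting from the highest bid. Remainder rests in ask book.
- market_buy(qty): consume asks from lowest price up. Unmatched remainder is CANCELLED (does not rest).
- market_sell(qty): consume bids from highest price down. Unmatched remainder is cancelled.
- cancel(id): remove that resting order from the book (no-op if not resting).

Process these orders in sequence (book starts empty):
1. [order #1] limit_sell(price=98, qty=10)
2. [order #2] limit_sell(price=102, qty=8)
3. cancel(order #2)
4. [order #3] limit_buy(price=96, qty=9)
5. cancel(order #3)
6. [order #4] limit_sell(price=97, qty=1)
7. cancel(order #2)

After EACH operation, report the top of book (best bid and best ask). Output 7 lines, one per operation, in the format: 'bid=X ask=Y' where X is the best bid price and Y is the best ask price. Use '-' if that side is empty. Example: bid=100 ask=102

Answer: bid=- ask=98
bid=- ask=98
bid=- ask=98
bid=96 ask=98
bid=- ask=98
bid=- ask=97
bid=- ask=97

Derivation:
After op 1 [order #1] limit_sell(price=98, qty=10): fills=none; bids=[-] asks=[#1:10@98]
After op 2 [order #2] limit_sell(price=102, qty=8): fills=none; bids=[-] asks=[#1:10@98 #2:8@102]
After op 3 cancel(order #2): fills=none; bids=[-] asks=[#1:10@98]
After op 4 [order #3] limit_buy(price=96, qty=9): fills=none; bids=[#3:9@96] asks=[#1:10@98]
After op 5 cancel(order #3): fills=none; bids=[-] asks=[#1:10@98]
After op 6 [order #4] limit_sell(price=97, qty=1): fills=none; bids=[-] asks=[#4:1@97 #1:10@98]
After op 7 cancel(order #2): fills=none; bids=[-] asks=[#4:1@97 #1:10@98]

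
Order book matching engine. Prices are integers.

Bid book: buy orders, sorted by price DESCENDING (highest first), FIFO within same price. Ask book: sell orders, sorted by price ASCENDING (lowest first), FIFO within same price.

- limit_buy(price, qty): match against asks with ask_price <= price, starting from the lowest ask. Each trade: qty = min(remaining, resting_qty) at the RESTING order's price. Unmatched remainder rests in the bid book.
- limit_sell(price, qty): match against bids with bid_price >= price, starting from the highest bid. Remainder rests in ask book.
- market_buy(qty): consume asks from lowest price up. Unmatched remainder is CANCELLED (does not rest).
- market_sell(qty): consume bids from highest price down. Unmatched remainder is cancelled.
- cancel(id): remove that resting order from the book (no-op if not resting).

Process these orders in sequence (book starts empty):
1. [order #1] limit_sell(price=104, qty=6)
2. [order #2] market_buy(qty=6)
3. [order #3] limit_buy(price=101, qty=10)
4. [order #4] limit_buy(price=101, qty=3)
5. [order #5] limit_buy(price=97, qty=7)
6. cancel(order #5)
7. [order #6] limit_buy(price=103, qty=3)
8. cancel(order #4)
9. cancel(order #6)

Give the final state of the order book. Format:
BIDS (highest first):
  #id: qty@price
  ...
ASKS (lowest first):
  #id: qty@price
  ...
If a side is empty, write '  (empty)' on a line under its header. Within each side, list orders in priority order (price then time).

After op 1 [order #1] limit_sell(price=104, qty=6): fills=none; bids=[-] asks=[#1:6@104]
After op 2 [order #2] market_buy(qty=6): fills=#2x#1:6@104; bids=[-] asks=[-]
After op 3 [order #3] limit_buy(price=101, qty=10): fills=none; bids=[#3:10@101] asks=[-]
After op 4 [order #4] limit_buy(price=101, qty=3): fills=none; bids=[#3:10@101 #4:3@101] asks=[-]
After op 5 [order #5] limit_buy(price=97, qty=7): fills=none; bids=[#3:10@101 #4:3@101 #5:7@97] asks=[-]
After op 6 cancel(order #5): fills=none; bids=[#3:10@101 #4:3@101] asks=[-]
After op 7 [order #6] limit_buy(price=103, qty=3): fills=none; bids=[#6:3@103 #3:10@101 #4:3@101] asks=[-]
After op 8 cancel(order #4): fills=none; bids=[#6:3@103 #3:10@101] asks=[-]
After op 9 cancel(order #6): fills=none; bids=[#3:10@101] asks=[-]

Answer: BIDS (highest first):
  #3: 10@101
ASKS (lowest first):
  (empty)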